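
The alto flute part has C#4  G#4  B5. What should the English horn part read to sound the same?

First find concert pitch: the alto flute sounds a perfect fourth below written, so C#4 G#4 B5 sounds G#3 D#4 F#5.
Then write for English horn: it sounds a perfect fifth below written, so the part must be a perfect fifth above concert.
G#3 → D#4
D#4 → A#4
F#5 → C#6

D#4 A#4 C#6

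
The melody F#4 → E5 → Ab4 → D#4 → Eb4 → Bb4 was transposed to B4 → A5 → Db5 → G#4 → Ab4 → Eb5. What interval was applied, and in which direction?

From F#4 to B4 is 4 letter names — a fourth of some quality.
F#4 to B4 is 5 semitones, which makes it a perfect fourth; the second version is higher, so the direction is up.
Checking another pair — Bb4 → Eb5 — gives the same interval.

up a perfect fourth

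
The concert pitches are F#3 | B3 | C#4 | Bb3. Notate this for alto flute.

Written C4 sounds as G3 on the alto flute, so concert pitches are written a perfect fourth up.
F#3 -> B3
B3 -> E4
C#4 -> F#4
Bb3 -> Eb4

B3 E4 F#4 Eb4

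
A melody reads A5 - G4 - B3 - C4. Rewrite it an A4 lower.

Eb5 Db4 F3 Gb3

A5 to Eb5
G4 to Db4
B3 to F3
C4 to Gb3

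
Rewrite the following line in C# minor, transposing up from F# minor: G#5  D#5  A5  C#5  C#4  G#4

D#6 A#5 E6 G#5 G#4 D#5

F# minor to C# minor up is a perfect fifth, so every note moves up by that interval.
G#5 becomes D#6
D#5 becomes A#5
A5 becomes E6
C#5 becomes G#5
C#4 becomes G#4
G#4 becomes D#5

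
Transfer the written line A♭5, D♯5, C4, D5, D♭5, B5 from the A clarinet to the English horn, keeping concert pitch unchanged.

First find concert pitch: the A clarinet sounds a minor third below written, so A♭5 D♯5 C4 D5 D♭5 B5 sounds F5 B#4 A3 B4 Bb4 G#5.
Then write for English horn: it sounds a perfect fifth below written, so the part must be a perfect fifth above concert.
F5 → C6
B#4 → F##5
A3 → E4
B4 → F#5
Bb4 → F5
G#5 → D#6

C6 F##5 E4 F#5 F5 D#6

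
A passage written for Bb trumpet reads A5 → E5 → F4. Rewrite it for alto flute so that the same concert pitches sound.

C6 G5 Ab4

First find concert pitch: the Bb trumpet sounds a major second below written, so A5 E5 F4 sounds G5 D5 Eb4.
Then write for alto flute: it sounds a perfect fourth below written, so the part must be a perfect fourth above concert.
G5 → C6
D5 → G5
Eb4 → Ab4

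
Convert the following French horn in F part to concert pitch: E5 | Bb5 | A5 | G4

The French horn in F sounds a perfect fifth below written, so transpose each written note down a perfect fifth.
E5 to A4
Bb5 to Eb5
A5 to D5
G4 to C4

A4 Eb5 D5 C4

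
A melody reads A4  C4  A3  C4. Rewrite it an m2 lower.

G#4 B3 G#3 B3

A4: a second down reaches G, and 1 semitone makes it G#4.
A minor second down from C4 gives B3.
A minor second down from A3 gives G#3.
C4 down a minor second is B3.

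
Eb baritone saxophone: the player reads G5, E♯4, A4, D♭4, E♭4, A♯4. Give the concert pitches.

Bb3 G#2 C3 Fb2 Gb2 C#3

Written C4 on the Eb baritone saxophone sounds as Eb2, a major thirteenth lower; apply that shift to every note.
G5 gives Bb3
E#4 gives G#2
A4 gives C3
Db4 gives Fb2
Eb4 gives Gb2
A#4 gives C#3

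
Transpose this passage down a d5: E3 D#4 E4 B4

A#2 G##3 A#3 E#4

E3: a fifth down reaches A, and 6 semitones makes it A#2.
D#4: a fifth down reaches G, and 6 semitones makes it G##3.
A diminished fifth down from E4 gives A#3.
A diminished fifth down from B4 gives E#4.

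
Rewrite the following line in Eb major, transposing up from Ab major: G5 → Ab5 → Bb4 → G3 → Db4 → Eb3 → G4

Ab major to Eb major up is a perfect fifth, so every note moves up by that interval.
G5 gives D6
Ab5 gives Eb6
Bb4 gives F5
G3 gives D4
Db4 gives Ab4
Eb3 gives Bb3
G4 gives D5

D6 Eb6 F5 D4 Ab4 Bb3 D5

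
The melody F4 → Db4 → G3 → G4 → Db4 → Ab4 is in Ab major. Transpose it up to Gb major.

Eb5 Cb5 F4 F5 Cb5 Gb5

From Ab up to Gb is a minor seventh; apply that to each pitch.
F4 -> Eb5
Db4 -> Cb5
G3 -> F4
G4 -> F5
Db4 -> Cb5
Ab4 -> Gb5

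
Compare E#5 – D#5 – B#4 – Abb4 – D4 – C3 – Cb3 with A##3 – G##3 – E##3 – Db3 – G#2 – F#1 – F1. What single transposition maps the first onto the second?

From E#5 to A##3 is 12 letter names — a twelfth of some quality.
A##3 to E#5 is 18 semitones, which makes it a diminished twelfth; the second version is lower, so the direction is down.
Checking another pair — Cb3 → F1 — gives the same interval.

down a diminished twelfth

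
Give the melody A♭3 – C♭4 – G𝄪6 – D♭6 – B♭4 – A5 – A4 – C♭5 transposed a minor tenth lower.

F2 Ab2 E##5 Bb4 G3 F#4 F#3 Ab3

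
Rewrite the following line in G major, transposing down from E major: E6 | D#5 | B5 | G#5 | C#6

G5 F#4 D5 B4 E5

From E down to G is a major sixth; apply that to each pitch.
E6 -> G5
D#5 -> F#4
B5 -> D5
G#5 -> B4
C#6 -> E5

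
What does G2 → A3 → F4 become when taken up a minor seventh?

A minor seventh up from G2 gives F3.
A minor seventh up from A3 gives G4.
F4 up a minor seventh is Eb5.

F3 G4 Eb5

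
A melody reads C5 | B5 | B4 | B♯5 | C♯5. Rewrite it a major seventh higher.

A major seventh up from C5 gives B5.
B5 up a major seventh is A#6.
A major seventh up from B4 gives A#5.
B#5: a seventh up reaches A, and 11 semitones makes it A##6.
A major seventh up from C#5 gives B#5.

B5 A#6 A#5 A##6 B#5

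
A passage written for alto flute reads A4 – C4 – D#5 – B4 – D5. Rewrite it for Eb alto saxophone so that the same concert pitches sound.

C#5 E4 F##5 D#5 F#5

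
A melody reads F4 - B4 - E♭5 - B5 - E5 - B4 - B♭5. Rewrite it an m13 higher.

Db6 G6 Cb7 G7 C7 G6 Gb7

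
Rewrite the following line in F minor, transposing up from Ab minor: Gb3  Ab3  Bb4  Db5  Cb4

Eb4 F4 G5 Bb5 Ab4

Ab minor to F minor up is a major sixth, so every note moves up by that interval.
Gb3 → Eb4
Ab3 → F4
Bb4 → G5
Db5 → Bb5
Cb4 → Ab4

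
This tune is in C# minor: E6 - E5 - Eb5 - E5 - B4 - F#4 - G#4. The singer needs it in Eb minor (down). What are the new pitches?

Gb5 Gb4 Gbb4 Gb4 Db4 Ab3 Bb3

C# minor to Eb minor down is an augmented sixth, so every note moves down by that interval.
E6 gives Gb5
E5 gives Gb4
Eb5 gives Gbb4
E5 gives Gb4
B4 gives Db4
F#4 gives Ab3
G#4 gives Bb3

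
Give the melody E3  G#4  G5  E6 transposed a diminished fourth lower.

E3: a fourth down reaches B, and 4 semitones makes it B#2.
A diminished fourth down from G#4 gives D##4.
G5: a fourth down reaches D, and 4 semitones makes it D#5.
E6: a fourth down reaches B, and 4 semitones makes it B#5.

B#2 D##4 D#5 B#5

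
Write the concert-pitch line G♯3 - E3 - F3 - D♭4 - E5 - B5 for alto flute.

C#4 A3 Bb3 Gb4 A5 E6

The alto flute sounds a perfect fourth below written, so the written part must be a perfect fourth above concert — transpose each note up.
G#3 → C#4
E3 → A3
F3 → Bb3
Db4 → Gb4
E5 → A5
B5 → E6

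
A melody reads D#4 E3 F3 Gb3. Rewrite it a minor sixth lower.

F##3 G#2 A2 Bb2

D#4 down a minor sixth is F##3.
E3 down a minor sixth is G#2.
F3 down a minor sixth is A2.
A minor sixth down from Gb3 gives Bb2.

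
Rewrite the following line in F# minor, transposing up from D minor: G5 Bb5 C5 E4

From D up to F# is a major third; apply that to each pitch.
G5 to B5
Bb5 to D6
C5 to E5
E4 to G#4

B5 D6 E5 G#4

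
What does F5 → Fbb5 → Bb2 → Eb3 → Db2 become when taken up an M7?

E6 Ebb6 A3 D4 C3

F5 up a major seventh is E6.
Fbb5: a seventh up reaches E, and 11 semitones makes it Ebb6.
A major seventh up from Bb2 gives A3.
Eb3 up a major seventh is D4.
Db2 up a major seventh is C3.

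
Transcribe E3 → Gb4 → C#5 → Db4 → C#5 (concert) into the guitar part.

Written C4 sounds as C3 on the guitar, so concert pitches are written a perfect octave up.
E3 gives E4
Gb4 gives Gb5
C#5 gives C#6
Db4 gives Db5
C#5 gives C#6

E4 Gb5 C#6 Db5 C#6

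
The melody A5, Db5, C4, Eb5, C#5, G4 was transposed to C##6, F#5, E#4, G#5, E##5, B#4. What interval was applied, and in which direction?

up an augmented third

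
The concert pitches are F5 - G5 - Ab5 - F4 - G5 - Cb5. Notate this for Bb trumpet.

G5 A5 Bb5 G4 A5 Db5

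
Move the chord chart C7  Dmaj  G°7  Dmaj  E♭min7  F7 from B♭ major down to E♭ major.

F7 Gmaj C°7 Gmaj Abmin7 Bb7

B♭ major down to E♭ major is a perfect fifth; each chord root moves by that interval while the quality stays the same.
C7: root C down a perfect fifth → F, giving F7.
Dmaj: root D down a perfect fifth → G, giving Gmaj.
G°7: root G down a perfect fifth → C, giving C°7.
Dmaj: root D down a perfect fifth → G, giving Gmaj.
E♭min7: root E♭ down a perfect fifth → Ab, giving Abmin7.
F7: root F down a perfect fifth → Bb, giving Bb7.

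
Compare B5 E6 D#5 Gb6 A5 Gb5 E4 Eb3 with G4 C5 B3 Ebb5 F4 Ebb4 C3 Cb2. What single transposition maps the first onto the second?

Take the first pair: B5 → G4. B to G spans 10 letter names, so the interval is some kind of tenth.
G4 to B5 is 16 semitones, which makes it a major tenth; the second version is lower, so the direction is down.
Checking another pair — Eb3 → Cb2 — gives the same interval.

down a major tenth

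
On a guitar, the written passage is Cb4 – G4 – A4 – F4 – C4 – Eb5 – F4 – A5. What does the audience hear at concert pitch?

Cb3 G3 A3 F3 C3 Eb4 F3 A4

The guitar sounds a perfect octave below written, so transpose each written note down a perfect octave.
Cb4 to Cb3
G4 to G3
A4 to A3
F4 to F3
C4 to C3
Eb5 to Eb4
F4 to F3
A5 to A4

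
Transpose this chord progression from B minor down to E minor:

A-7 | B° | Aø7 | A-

B minor down to E minor is a perfect fifth; each chord root moves by that interval while the quality stays the same.
A-7: root A down a perfect fifth → D, giving D-7.
B°: root B down a perfect fifth → E, giving E°.
Aø7: root A down a perfect fifth → D, giving Dø7.
A-: root A down a perfect fifth → D, giving D-.

D-7 E° Dø7 D-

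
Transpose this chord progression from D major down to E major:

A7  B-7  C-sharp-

B7 C#-7 D#-

D major down to E major is a minor seventh; each chord root moves by that interval while the quality stays the same.
A7: root A down a minor seventh → B, giving B7.
B-7: root B down a minor seventh → C#, giving C#-7.
C-sharp-: root C-sharp down a minor seventh → D#, giving D#-.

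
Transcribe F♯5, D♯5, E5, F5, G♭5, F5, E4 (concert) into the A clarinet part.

A5 F#5 G5 Ab5 Bbb5 Ab5 G4

Written C4 sounds as A3 on the A clarinet, so concert pitches are written a minor third up.
F#5 to A5
D#5 to F#5
E5 to G5
F5 to Ab5
Gb5 to Bbb5
F5 to Ab5
E4 to G4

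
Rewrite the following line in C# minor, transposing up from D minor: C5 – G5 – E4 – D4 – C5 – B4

From D up to C# is a major seventh; apply that to each pitch.
C5 becomes B5
G5 becomes F#6
E4 becomes D#5
D4 becomes C#5
C5 becomes B5
B4 becomes A#5

B5 F#6 D#5 C#5 B5 A#5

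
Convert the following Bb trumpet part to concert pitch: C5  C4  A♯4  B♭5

Bb4 Bb3 G#4 Ab5

Written C4 on the Bb trumpet sounds as Bb3, a major second lower; apply that shift to every note.
C5 gives Bb4
C4 gives Bb3
A#4 gives G#4
Bb5 gives Ab5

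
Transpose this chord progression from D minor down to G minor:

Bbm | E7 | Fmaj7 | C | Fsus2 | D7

Ebm A7 Bbmaj7 F Bbsus2 G7

D minor down to G minor is a perfect fifth; each chord root moves by that interval while the quality stays the same.
Bbm: root Bb down a perfect fifth → Eb, giving Ebm.
E7: root E down a perfect fifth → A, giving A7.
Fmaj7: root F down a perfect fifth → Bb, giving Bbmaj7.
C: root C down a perfect fifth → F, giving F.
Fsus2: root F down a perfect fifth → Bb, giving Bbsus2.
D7: root D down a perfect fifth → G, giving G7.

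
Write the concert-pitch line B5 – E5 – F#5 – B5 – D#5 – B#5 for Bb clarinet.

The Bb clarinet sounds a major second below written, so the written part must be a major second above concert — transpose each note up.
B5 -> C#6
E5 -> F#5
F#5 -> G#5
B5 -> C#6
D#5 -> E#5
B#5 -> C##6

C#6 F#5 G#5 C#6 E#5 C##6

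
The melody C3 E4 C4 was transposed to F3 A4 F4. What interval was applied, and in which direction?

Take the first pair: C3 → F3. C to F spans 4 letter names, so the interval is some kind of fourth.
C3 to F3 is 5 semitones, which makes it a perfect fourth; the second version is higher, so the direction is up.
Checking another pair — C4 → F4 — gives the same interval.

up a perfect fourth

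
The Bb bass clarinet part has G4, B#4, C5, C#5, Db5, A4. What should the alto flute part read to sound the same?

Bb3 D#4 Eb4 E4 Fb4 C4

First find concert pitch: the Bb bass clarinet sounds a major ninth below written, so G4 B#4 C5 C#5 Db5 A4 sounds F3 A#3 Bb3 B3 Cb4 G3.
Then write for alto flute: it sounds a perfect fourth below written, so the part must be a perfect fourth above concert.
F3 → Bb3
A#3 → D#4
Bb3 → Eb4
B3 → E4
Cb4 → Fb4
G3 → C4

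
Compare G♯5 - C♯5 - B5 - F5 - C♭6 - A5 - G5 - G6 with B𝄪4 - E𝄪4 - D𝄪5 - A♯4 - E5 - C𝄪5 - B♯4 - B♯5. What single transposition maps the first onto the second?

down a diminished sixth

Take the first pair: G#5 → B##4. G to B spans 6 letter names, so the interval is some kind of sixth.
B##4 to G#5 is 7 semitones, which makes it a diminished sixth; the second version is lower, so the direction is down.
Checking another pair — G6 → B#5 — gives the same interval.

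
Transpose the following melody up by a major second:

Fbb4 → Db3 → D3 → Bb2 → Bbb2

Fbb4 to Gbb4
Db3 to Eb3
D3 to E3
Bb2 to C3
Bbb2 to Cb3

Gbb4 Eb3 E3 C3 Cb3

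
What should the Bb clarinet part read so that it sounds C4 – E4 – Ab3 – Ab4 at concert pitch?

D4 F#4 Bb3 Bb4

Written C4 sounds as Bb3 on the Bb clarinet, so concert pitches are written a major second up.
C4 to D4
E4 to F#4
Ab3 to Bb3
Ab4 to Bb4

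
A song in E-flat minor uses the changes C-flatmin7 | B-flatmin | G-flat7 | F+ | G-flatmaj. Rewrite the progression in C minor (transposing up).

E-flat minor up to C minor is a major sixth; each chord root moves by that interval while the quality stays the same.
C-flatmin7: root C-flat up a major sixth → Ab, giving Abmin7.
B-flatmin: root B-flat up a major sixth → G, giving Gmin.
G-flat7: root G-flat up a major sixth → Eb, giving Eb7.
F+: root F up a major sixth → D, giving D+.
G-flatmaj: root G-flat up a major sixth → Eb, giving Ebmaj.

Abmin7 Gmin Eb7 D+ Ebmaj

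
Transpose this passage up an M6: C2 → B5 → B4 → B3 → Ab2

A2 G#6 G#5 G#4 F3

C2 to A2
B5 to G#6
B4 to G#5
B3 to G#4
Ab2 to F3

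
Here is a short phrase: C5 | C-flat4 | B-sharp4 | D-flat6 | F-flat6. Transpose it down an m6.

E4 Eb3 D##4 F5 Ab5

C5 gives E4
Cb4 gives Eb3
B#4 gives D##4
Db6 gives F5
Fb6 gives Ab5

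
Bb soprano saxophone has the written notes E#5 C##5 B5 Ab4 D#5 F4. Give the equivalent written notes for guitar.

D#6 B#5 A6 Gb5 C#6 Eb5

First find concert pitch: the Bb soprano saxophone sounds a major second below written, so E#5 C##5 B5 Ab4 D#5 F4 sounds D#5 B#4 A5 Gb4 C#5 Eb4.
Then write for guitar: it sounds a perfect octave below written, so the part must be a perfect octave above concert.
D#5 → D#6
B#4 → B#5
A5 → A6
Gb4 → Gb5
C#5 → C#6
Eb4 → Eb5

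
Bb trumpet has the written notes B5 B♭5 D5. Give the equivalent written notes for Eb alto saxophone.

F#6 F6 A5

First find concert pitch: the Bb trumpet sounds a major second below written, so B5 B♭5 D5 sounds A5 Ab5 C5.
Then write for Eb alto saxophone: it sounds a major sixth below written, so the part must be a major sixth above concert.
A5 → F#6
Ab5 → F6
C5 → A5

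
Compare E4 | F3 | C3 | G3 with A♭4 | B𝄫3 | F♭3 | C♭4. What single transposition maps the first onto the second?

From E4 to Ab4 is 4 letter names — a fourth of some quality.
E4 to Ab4 is 4 semitones, which makes it a diminished fourth; the second version is higher, so the direction is up.
Checking another pair — G3 → Cb4 — gives the same interval.

up a diminished fourth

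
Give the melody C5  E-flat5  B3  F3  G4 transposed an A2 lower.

Bbb4 Dbb5 Ab3 Ebb3 Fb4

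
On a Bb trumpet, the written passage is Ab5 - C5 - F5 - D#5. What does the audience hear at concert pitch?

Gb5 Bb4 Eb5 C#5

Written C4 on the Bb trumpet sounds as Bb3, a major second lower; apply that shift to every note.
Ab5 gives Gb5
C5 gives Bb4
F5 gives Eb5
D#5 gives C#5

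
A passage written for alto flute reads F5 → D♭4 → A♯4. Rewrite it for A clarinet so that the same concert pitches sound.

First find concert pitch: the alto flute sounds a perfect fourth below written, so F5 D♭4 A♯4 sounds C5 Ab3 E#4.
Then write for A clarinet: it sounds a minor third below written, so the part must be a minor third above concert.
C5 → Eb5
Ab3 → Cb4
E#4 → G#4

Eb5 Cb4 G#4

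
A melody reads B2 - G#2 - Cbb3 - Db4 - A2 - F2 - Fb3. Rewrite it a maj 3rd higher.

D#3 B#2 Ebb3 F4 C#3 A2 Ab3

B2 becomes D#3
G#2 becomes B#2
Cbb3 becomes Ebb3
Db4 becomes F4
A2 becomes C#3
F2 becomes A2
Fb3 becomes Ab3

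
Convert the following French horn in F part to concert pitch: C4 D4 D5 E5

Written C4 on the French horn in F sounds as F3, a perfect fifth lower; apply that shift to every note.
C4 -> F3
D4 -> G3
D5 -> G4
E5 -> A4

F3 G3 G4 A4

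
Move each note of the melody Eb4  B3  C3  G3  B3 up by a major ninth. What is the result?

Eb4 up a major ninth is F5.
B3: a ninth up reaches C, and 14 semitones makes it C#5.
C3 up a major ninth is D4.
G3: a ninth up reaches A, and 14 semitones makes it A4.
A major ninth up from B3 gives C#5.

F5 C#5 D4 A4 C#5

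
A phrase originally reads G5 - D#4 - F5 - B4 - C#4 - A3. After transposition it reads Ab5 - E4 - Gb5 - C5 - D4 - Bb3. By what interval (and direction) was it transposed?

up a minor second

From G5 to Ab5 is 2 letter names — a second of some quality.
G5 to Ab5 is 1 semitone, which makes it a minor second; the second version is higher, so the direction is up.
Checking another pair — A3 → Bb3 — gives the same interval.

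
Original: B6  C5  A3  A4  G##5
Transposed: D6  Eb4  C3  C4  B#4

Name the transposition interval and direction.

down a major sixth

From B6 to D6 is 6 letter names — a sixth of some quality.
D6 to B6 is 9 semitones, which makes it a major sixth; the second version is lower, so the direction is down.
Checking another pair — G##5 → B#4 — gives the same interval.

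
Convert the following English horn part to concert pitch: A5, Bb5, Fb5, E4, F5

The English horn sounds a perfect fifth below written, so transpose each written note down a perfect fifth.
A5 becomes D5
Bb5 becomes Eb5
Fb5 becomes Bbb4
E4 becomes A3
F5 becomes Bb4

D5 Eb5 Bbb4 A3 Bb4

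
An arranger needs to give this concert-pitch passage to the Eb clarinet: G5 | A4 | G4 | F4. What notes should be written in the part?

E5 F#4 E4 D4

The Eb clarinet sounds a minor third above written, so the written part must be a minor third below concert — transpose each note down.
G5 → E5
A4 → F#4
G4 → E4
F4 → D4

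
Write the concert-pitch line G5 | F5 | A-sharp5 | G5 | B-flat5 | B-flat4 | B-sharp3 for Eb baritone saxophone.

E7 D7 F##7 E7 G7 G6 G##5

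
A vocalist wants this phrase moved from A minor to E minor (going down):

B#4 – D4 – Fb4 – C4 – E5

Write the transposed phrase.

F##4 A3 Cb4 G3 B4

A minor to E minor down is a perfect fourth, so every note moves down by that interval.
B#4 -> F##4
D4 -> A3
Fb4 -> Cb4
C4 -> G3
E5 -> B4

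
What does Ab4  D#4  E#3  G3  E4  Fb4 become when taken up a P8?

Ab4: an octave up reaches A, and 12 semitones makes it Ab5.
D#4 up a perfect octave is D#5.
E#3: an octave up reaches E, and 12 semitones makes it E#4.
G3: an octave up reaches G, and 12 semitones makes it G4.
E4: an octave up reaches E, and 12 semitones makes it E5.
Fb4 up a perfect octave is Fb5.

Ab5 D#5 E#4 G4 E5 Fb5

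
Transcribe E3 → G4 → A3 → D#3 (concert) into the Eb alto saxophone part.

C#4 E5 F#4 B#3

Written C4 sounds as Eb3 on the Eb alto saxophone, so concert pitches are written a major sixth up.
E3 -> C#4
G4 -> E5
A3 -> F#4
D#3 -> B#3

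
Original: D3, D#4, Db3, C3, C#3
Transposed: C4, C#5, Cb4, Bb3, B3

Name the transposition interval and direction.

up a minor seventh

From D3 to C4 is 7 letter names — a seventh of some quality.
D3 to C4 is 10 semitones, which makes it a minor seventh; the second version is higher, so the direction is up.
Checking another pair — C#3 → B3 — gives the same interval.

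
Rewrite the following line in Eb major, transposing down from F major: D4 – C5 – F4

C4 Bb4 Eb4

F major to Eb major down is a major second, so every note moves down by that interval.
D4 becomes C4
C5 becomes Bb4
F4 becomes Eb4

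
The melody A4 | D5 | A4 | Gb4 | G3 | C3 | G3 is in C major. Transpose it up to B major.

From C up to B is a major seventh; apply that to each pitch.
A4 gives G#5
D5 gives C#6
A4 gives G#5
Gb4 gives F5
G3 gives F#4
C3 gives B3
G3 gives F#4

G#5 C#6 G#5 F5 F#4 B3 F#4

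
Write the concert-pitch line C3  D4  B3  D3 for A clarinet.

The A clarinet sounds a minor third below written, so the written part must be a minor third above concert — transpose each note up.
C3 -> Eb3
D4 -> F4
B3 -> D4
D3 -> F3

Eb3 F4 D4 F3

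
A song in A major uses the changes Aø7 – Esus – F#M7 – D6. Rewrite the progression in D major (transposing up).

Dø7 Asus BM7 G6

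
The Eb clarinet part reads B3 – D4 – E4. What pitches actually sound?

The Eb clarinet sounds a minor third above written, so transpose each written note up a minor third.
B3 becomes D4
D4 becomes F4
E4 becomes G4

D4 F4 G4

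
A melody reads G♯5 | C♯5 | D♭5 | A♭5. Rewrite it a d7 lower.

A##4 D##4 E4 B4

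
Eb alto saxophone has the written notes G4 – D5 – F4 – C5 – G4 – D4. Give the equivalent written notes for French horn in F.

First find concert pitch: the Eb alto saxophone sounds a major sixth below written, so G4 D5 F4 C5 G4 D4 sounds Bb3 F4 Ab3 Eb4 Bb3 F3.
Then write for French horn in F: it sounds a perfect fifth below written, so the part must be a perfect fifth above concert.
Bb3 → F4
F4 → C5
Ab3 → Eb4
Eb4 → Bb4
Bb3 → F4
F3 → C4

F4 C5 Eb4 Bb4 F4 C4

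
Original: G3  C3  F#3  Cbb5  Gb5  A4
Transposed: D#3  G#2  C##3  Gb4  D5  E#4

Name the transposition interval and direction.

down a diminished fourth

From G3 to D#3 is 4 letter names — a fourth of some quality.
D#3 to G3 is 4 semitones, which makes it a diminished fourth; the second version is lower, so the direction is down.
Checking another pair — A4 → E#4 — gives the same interval.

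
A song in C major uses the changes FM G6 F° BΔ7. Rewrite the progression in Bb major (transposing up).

EbM F6 Eb° AΔ7

C major up to Bb major is a minor seventh; each chord root moves by that interval while the quality stays the same.
FM: root F up a minor seventh → Eb, giving EbM.
G6: root G up a minor seventh → F, giving F6.
F°: root F up a minor seventh → Eb, giving Eb°.
BΔ7: root B up a minor seventh → A, giving AΔ7.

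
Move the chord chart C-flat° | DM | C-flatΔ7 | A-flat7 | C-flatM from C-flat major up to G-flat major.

C-flat major up to G-flat major is a perfect fifth; each chord root moves by that interval while the quality stays the same.
C-flat°: root C-flat up a perfect fifth → Gb, giving Gb°.
DM: root D up a perfect fifth → A, giving AM.
C-flatΔ7: root C-flat up a perfect fifth → Gb, giving GbΔ7.
A-flat7: root A-flat up a perfect fifth → Eb, giving Eb7.
C-flatM: root C-flat up a perfect fifth → Gb, giving GbM.

Gb° AM GbΔ7 Eb7 GbM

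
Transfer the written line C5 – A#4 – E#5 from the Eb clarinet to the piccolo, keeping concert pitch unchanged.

Eb4 C#4 G#4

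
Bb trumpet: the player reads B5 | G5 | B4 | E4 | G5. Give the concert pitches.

The Bb trumpet sounds a major second below written, so transpose each written note down a major second.
B5 becomes A5
G5 becomes F5
B4 becomes A4
E4 becomes D4
G5 becomes F5

A5 F5 A4 D4 F5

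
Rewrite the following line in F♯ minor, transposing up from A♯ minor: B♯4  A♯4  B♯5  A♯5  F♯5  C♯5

G#5 F#5 G#6 F#6 D6 A5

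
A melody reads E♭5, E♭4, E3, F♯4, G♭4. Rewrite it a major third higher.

Eb5 becomes G5
Eb4 becomes G4
E3 becomes G#3
F#4 becomes A#4
Gb4 becomes Bb4

G5 G4 G#3 A#4 Bb4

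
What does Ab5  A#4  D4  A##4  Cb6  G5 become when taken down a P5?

Ab5 gives Db5
A#4 gives D#4
D4 gives G3
A##4 gives D##4
Cb6 gives Fb5
G5 gives C5

Db5 D#4 G3 D##4 Fb5 C5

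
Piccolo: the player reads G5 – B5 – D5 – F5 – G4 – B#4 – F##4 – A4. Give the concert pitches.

The piccolo sounds a perfect octave above written, so transpose each written note up a perfect octave.
G5 -> G6
B5 -> B6
D5 -> D6
F5 -> F6
G4 -> G5
B#4 -> B#5
F##4 -> F##5
A4 -> A5

G6 B6 D6 F6 G5 B#5 F##5 A5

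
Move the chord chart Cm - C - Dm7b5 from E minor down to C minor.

Abm Ab Bbm7b5

E minor down to C minor is a major third; each chord root moves by that interval while the quality stays the same.
Cm: root C down a major third → Ab, giving Abm.
C: root C down a major third → Ab, giving Ab.
Dm7b5: root D down a major third → Bb, giving Bbm7b5.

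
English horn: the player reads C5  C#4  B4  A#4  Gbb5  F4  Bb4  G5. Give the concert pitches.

F4 F#3 E4 D#4 Cbb5 Bb3 Eb4 C5

Written C4 on the English horn sounds as F3, a perfect fifth lower; apply that shift to every note.
C5 becomes F4
C#4 becomes F#3
B4 becomes E4
A#4 becomes D#4
Gbb5 becomes Cbb5
F4 becomes Bb3
Bb4 becomes Eb4
G5 becomes C5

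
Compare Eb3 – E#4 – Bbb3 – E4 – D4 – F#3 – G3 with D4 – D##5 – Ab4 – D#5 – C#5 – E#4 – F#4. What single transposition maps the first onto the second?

up a major seventh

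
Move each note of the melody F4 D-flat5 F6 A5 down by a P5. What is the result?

Bb3 Gb4 Bb5 D5

F4 -> Bb3
Db5 -> Gb4
F6 -> Bb5
A5 -> D5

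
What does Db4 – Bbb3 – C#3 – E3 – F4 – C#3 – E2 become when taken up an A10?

F#5 D5 E##4 G##4 A#5 E##4 G##3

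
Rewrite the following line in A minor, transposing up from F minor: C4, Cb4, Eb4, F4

E4 Eb4 G4 A4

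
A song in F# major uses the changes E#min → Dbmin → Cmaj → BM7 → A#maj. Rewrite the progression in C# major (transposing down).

B#min Abmin Gmaj F#M7 E#maj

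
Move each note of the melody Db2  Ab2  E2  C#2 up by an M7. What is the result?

A major seventh up from Db2 gives C3.
Ab2 up a major seventh is G3.
E2 up a major seventh is D#3.
A major seventh up from C#2 gives B#2.

C3 G3 D#3 B#2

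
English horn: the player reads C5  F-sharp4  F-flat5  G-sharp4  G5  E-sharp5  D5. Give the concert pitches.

F4 B3 Bbb4 C#4 C5 A#4 G4

The English horn sounds a perfect fifth below written, so transpose each written note down a perfect fifth.
C5 becomes F4
F#4 becomes B3
Fb5 becomes Bbb4
G#4 becomes C#4
G5 becomes C5
E#5 becomes A#4
D5 becomes G4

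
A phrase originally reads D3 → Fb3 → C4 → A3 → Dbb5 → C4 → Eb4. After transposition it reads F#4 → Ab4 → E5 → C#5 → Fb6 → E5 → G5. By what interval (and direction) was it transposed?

up a major tenth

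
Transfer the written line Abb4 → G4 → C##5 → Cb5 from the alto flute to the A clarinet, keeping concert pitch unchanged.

Gbb4 F4 B#4 Bbb4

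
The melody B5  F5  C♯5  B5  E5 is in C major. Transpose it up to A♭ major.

From C up to A♭ is a minor sixth; apply that to each pitch.
B5 gives G6
F5 gives Db6
C#5 gives A5
B5 gives G6
E5 gives C6

G6 Db6 A5 G6 C6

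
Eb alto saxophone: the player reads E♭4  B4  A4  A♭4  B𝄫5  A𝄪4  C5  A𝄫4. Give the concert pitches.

Gb3 D4 C4 Cb4 Dbb5 C##4 Eb4 Cbb4

The Eb alto saxophone sounds a major sixth below written, so transpose each written note down a major sixth.
Eb4 -> Gb3
B4 -> D4
A4 -> C4
Ab4 -> Cb4
Bbb5 -> Dbb5
A##4 -> C##4
C5 -> Eb4
Abb4 -> Cbb4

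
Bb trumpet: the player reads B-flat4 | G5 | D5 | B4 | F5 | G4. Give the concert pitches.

Written C4 on the Bb trumpet sounds as Bb3, a major second lower; apply that shift to every note.
Bb4 to Ab4
G5 to F5
D5 to C5
B4 to A4
F5 to Eb5
G4 to F4

Ab4 F5 C5 A4 Eb5 F4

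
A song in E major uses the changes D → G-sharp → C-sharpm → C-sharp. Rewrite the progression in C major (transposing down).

Bb E Am A

E major down to C major is a major third; each chord root moves by that interval while the quality stays the same.
D: root D down a major third → Bb, giving Bb.
G-sharp: root G-sharp down a major third → E, giving E.
C-sharpm: root C-sharp down a major third → A, giving Am.
C-sharp: root C-sharp down a major third → A, giving A.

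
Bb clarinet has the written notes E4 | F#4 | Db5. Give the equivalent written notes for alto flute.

G4 A4 Fb5

First find concert pitch: the Bb clarinet sounds a major second below written, so E4 F#4 Db5 sounds D4 E4 Cb5.
Then write for alto flute: it sounds a perfect fourth below written, so the part must be a perfect fourth above concert.
D4 → G4
E4 → A4
Cb5 → Fb5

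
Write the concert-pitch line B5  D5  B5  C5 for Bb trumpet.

Written C4 sounds as Bb3 on the Bb trumpet, so concert pitches are written a major second up.
B5 → C#6
D5 → E5
B5 → C#6
C5 → D5

C#6 E5 C#6 D5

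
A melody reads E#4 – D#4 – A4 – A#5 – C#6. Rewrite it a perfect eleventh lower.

B#2 A#2 E3 E#4 G#4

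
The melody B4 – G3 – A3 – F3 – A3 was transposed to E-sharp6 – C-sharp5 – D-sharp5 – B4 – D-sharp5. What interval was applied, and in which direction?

Take the first pair: B4 → E#6. B to E spans 11 letter names, so the interval is some kind of eleventh.
B4 to E#6 is 18 semitones, which makes it an augmented eleventh; the second version is higher, so the direction is up.
Checking another pair — A3 → D#5 — gives the same interval.

up an augmented eleventh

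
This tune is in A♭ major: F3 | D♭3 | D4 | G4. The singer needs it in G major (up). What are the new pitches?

A♭ major to G major up is a major seventh, so every note moves up by that interval.
F3 gives E4
Db3 gives C4
D4 gives C#5
G4 gives F#5

E4 C4 C#5 F#5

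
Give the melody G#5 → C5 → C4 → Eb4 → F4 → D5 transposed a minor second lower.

G#5 gives F##5
C5 gives B4
C4 gives B3
Eb4 gives D4
F4 gives E4
D5 gives C#5

F##5 B4 B3 D4 E4 C#5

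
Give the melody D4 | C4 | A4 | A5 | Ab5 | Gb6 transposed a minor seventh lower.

E3 D3 B3 B4 Bb4 Ab5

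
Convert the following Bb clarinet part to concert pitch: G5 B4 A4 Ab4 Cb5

F5 A4 G4 Gb4 Bbb4

Written C4 on the Bb clarinet sounds as Bb3, a major second lower; apply that shift to every note.
G5 to F5
B4 to A4
A4 to G4
Ab4 to Gb4
Cb5 to Bbb4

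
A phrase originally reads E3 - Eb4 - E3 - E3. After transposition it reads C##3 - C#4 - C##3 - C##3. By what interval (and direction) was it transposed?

down a diminished third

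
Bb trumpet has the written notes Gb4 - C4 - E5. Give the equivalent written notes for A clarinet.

Abb4 Db4 F5

First find concert pitch: the Bb trumpet sounds a major second below written, so Gb4 C4 E5 sounds Fb4 Bb3 D5.
Then write for A clarinet: it sounds a minor third below written, so the part must be a minor third above concert.
Fb4 → Abb4
Bb3 → Db4
D5 → F5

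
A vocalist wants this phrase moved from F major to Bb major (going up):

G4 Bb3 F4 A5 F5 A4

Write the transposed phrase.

C5 Eb4 Bb4 D6 Bb5 D5

F major to Bb major up is a perfect fourth, so every note moves up by that interval.
G4 gives C5
Bb3 gives Eb4
F4 gives Bb4
A5 gives D6
F5 gives Bb5
A4 gives D5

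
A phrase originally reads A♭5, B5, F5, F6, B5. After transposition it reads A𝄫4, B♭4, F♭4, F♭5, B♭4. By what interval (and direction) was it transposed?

down an augmented octave

From Ab5 to Abb4 is 8 letter names — an octave of some quality.
Abb4 to Ab5 is 13 semitones, which makes it an augmented octave; the second version is lower, so the direction is down.
Checking another pair — B5 → Bb4 — gives the same interval.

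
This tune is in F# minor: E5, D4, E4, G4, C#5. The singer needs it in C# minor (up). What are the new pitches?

F# minor to C# minor up is a perfect fifth, so every note moves up by that interval.
E5 -> B5
D4 -> A4
E4 -> B4
G4 -> D5
C#5 -> G#5

B5 A4 B4 D5 G#5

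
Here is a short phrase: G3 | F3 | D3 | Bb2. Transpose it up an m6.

Eb4 Db4 Bb3 Gb3

A minor sixth up from G3 gives Eb4.
F3 up a minor sixth is Db4.
D3: a sixth up reaches B, and 8 semitones makes it Bb3.
Bb2: a sixth up reaches G, and 8 semitones makes it Gb3.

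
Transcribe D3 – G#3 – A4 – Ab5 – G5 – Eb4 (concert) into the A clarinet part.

Written C4 sounds as A3 on the A clarinet, so concert pitches are written a minor third up.
D3 to F3
G#3 to B3
A4 to C5
Ab5 to Cb6
G5 to Bb5
Eb4 to Gb4

F3 B3 C5 Cb6 Bb5 Gb4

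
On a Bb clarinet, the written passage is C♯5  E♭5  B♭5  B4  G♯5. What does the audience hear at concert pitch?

The Bb clarinet sounds a major second below written, so transpose each written note down a major second.
C#5 → B4
Eb5 → Db5
Bb5 → Ab5
B4 → A4
G#5 → F#5

B4 Db5 Ab5 A4 F#5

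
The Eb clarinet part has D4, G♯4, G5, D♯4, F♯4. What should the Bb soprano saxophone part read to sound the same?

First find concert pitch: the Eb clarinet sounds a minor third above written, so D4 G♯4 G5 D♯4 F♯4 sounds F4 B4 Bb5 F#4 A4.
Then write for Bb soprano saxophone: it sounds a major second below written, so the part must be a major second above concert.
F4 → G4
B4 → C#5
Bb5 → C6
F#4 → G#4
A4 → B4

G4 C#5 C6 G#4 B4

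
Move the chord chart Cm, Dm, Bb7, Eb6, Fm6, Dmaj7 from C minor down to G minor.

C minor down to G minor is a perfect fourth; each chord root moves by that interval while the quality stays the same.
Cm: root C down a perfect fourth → G, giving Gm.
Dm: root D down a perfect fourth → A, giving Am.
Bb7: root Bb down a perfect fourth → F, giving F7.
Eb6: root Eb down a perfect fourth → Bb, giving Bb6.
Fm6: root F down a perfect fourth → C, giving Cm6.
Dmaj7: root D down a perfect fourth → A, giving Amaj7.

Gm Am F7 Bb6 Cm6 Amaj7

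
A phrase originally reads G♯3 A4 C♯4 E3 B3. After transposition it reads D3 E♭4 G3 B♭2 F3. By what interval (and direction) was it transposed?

down an augmented fourth

From G#3 to D3 is 4 letter names — a fourth of some quality.
D3 to G#3 is 6 semitones, which makes it an augmented fourth; the second version is lower, so the direction is down.
Checking another pair — B3 → F3 — gives the same interval.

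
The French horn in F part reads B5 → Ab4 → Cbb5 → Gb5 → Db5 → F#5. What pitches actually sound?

Written C4 on the French horn in F sounds as F3, a perfect fifth lower; apply that shift to every note.
B5 gives E5
Ab4 gives Db4
Cbb5 gives Fbb4
Gb5 gives Cb5
Db5 gives Gb4
F#5 gives B4

E5 Db4 Fbb4 Cb5 Gb4 B4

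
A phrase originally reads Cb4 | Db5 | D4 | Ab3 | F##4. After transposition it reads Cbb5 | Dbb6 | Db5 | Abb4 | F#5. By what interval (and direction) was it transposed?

From Cb4 to Cbb5 is 8 letter names — an octave of some quality.
Cb4 to Cbb5 is 11 semitones, which makes it a diminished octave; the second version is higher, so the direction is up.
Checking another pair — F##4 → F#5 — gives the same interval.

up a diminished octave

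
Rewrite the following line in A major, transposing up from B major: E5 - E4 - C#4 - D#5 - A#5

D6 D5 B4 C#6 G#6

From B up to A is a minor seventh; apply that to each pitch.
E5 → D6
E4 → D5
C#4 → B4
D#5 → C#6
A#5 → G#6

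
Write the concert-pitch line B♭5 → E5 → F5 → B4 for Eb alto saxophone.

The Eb alto saxophone sounds a major sixth below written, so the written part must be a major sixth above concert — transpose each note up.
Bb5 becomes G6
E5 becomes C#6
F5 becomes D6
B4 becomes G#5

G6 C#6 D6 G#5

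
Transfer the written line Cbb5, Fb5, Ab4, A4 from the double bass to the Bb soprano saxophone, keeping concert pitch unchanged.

Dbb4 Gb4 Bb3 B3

First find concert pitch: the double bass sounds a perfect octave below written, so Cbb5 Fb5 Ab4 A4 sounds Cbb4 Fb4 Ab3 A3.
Then write for Bb soprano saxophone: it sounds a major second below written, so the part must be a major second above concert.
Cbb4 → Dbb4
Fb4 → Gb4
Ab3 → Bb3
A3 → B3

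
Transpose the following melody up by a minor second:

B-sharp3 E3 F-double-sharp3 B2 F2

C#4 F3 G#3 C3 Gb2

B#3 becomes C#4
E3 becomes F3
F##3 becomes G#3
B2 becomes C3
F2 becomes Gb2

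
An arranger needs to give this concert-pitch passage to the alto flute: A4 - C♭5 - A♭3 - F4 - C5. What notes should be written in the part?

D5 Fb5 Db4 Bb4 F5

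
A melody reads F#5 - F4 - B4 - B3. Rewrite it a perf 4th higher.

F#5 → B5
F4 → Bb4
B4 → E5
B3 → E4

B5 Bb4 E5 E4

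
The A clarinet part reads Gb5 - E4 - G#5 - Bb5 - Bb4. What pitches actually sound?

The A clarinet sounds a minor third below written, so transpose each written note down a minor third.
Gb5 to Eb5
E4 to C#4
G#5 to E#5
Bb5 to G5
Bb4 to G4

Eb5 C#4 E#5 G5 G4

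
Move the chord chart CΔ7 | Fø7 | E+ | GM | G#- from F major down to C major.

GΔ7 Cø7 B+ DM D#-

F major down to C major is a perfect fourth; each chord root moves by that interval while the quality stays the same.
CΔ7: root C down a perfect fourth → G, giving GΔ7.
Fø7: root F down a perfect fourth → C, giving Cø7.
E+: root E down a perfect fourth → B, giving B+.
GM: root G down a perfect fourth → D, giving DM.
G#-: root G# down a perfect fourth → D#, giving D#-.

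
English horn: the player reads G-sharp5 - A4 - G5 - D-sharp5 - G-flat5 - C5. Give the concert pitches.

The English horn sounds a perfect fifth below written, so transpose each written note down a perfect fifth.
G#5 → C#5
A4 → D4
G5 → C5
D#5 → G#4
Gb5 → Cb5
C5 → F4

C#5 D4 C5 G#4 Cb5 F4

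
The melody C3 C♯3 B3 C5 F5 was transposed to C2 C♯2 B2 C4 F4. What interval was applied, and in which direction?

From C3 to C2 is 8 letter names — an octave of some quality.
C2 to C3 is 12 semitones, which makes it a perfect octave; the second version is lower, so the direction is down.
Checking another pair — F5 → F4 — gives the same interval.

down a perfect octave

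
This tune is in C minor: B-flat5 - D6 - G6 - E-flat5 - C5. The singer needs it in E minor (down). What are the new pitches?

From C down to E is a minor sixth; apply that to each pitch.
Bb5 -> D5
D6 -> F#5
G6 -> B5
Eb5 -> G4
C5 -> E4

D5 F#5 B5 G4 E4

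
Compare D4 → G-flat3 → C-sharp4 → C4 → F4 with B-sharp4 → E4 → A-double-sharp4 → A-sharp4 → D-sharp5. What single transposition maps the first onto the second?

From D4 to B#4 is 6 letter names — a sixth of some quality.
D4 to B#4 is 10 semitones, which makes it an augmented sixth; the second version is higher, so the direction is up.
Checking another pair — F4 → D#5 — gives the same interval.

up an augmented sixth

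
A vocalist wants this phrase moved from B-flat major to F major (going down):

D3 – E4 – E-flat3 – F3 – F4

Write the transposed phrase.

A2 B3 Bb2 C3 C4

B-flat major to F major down is a perfect fourth, so every note moves down by that interval.
D3 becomes A2
E4 becomes B3
Eb3 becomes Bb2
F3 becomes C3
F4 becomes C4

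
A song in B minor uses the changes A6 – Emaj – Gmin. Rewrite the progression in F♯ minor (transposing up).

E6 Bmaj Dmin

B minor up to F♯ minor is a perfect fifth; each chord root moves by that interval while the quality stays the same.
A6: root A up a perfect fifth → E, giving E6.
Emaj: root E up a perfect fifth → B, giving Bmaj.
Gmin: root G up a perfect fifth → D, giving Dmin.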